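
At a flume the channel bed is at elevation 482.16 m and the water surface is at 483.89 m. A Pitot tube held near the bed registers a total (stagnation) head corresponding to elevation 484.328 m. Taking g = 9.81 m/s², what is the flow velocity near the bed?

Near the bed, under hydrostatic conditions, the piezometric head (z + ψ) equals the free-surface elevation, 483.89 m.
Velocity head = total − piezometric = 484.328 − 483.89 = 0.438 m.
v = √(2g·h_v) = √(2 × 9.81 × 0.438) = 2.93 m/s.

v ≈ 2.93 m/s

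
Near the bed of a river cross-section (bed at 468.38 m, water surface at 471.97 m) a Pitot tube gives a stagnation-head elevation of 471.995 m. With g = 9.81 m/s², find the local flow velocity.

Near the bed, under hydrostatic conditions, the piezometric head (z + ψ) equals the free-surface elevation, 471.97 m.
Velocity head = total − piezometric = 471.995 − 471.97 = 0.025 m.
v = √(2g·h_v) = √(2 × 9.81 × 0.025) = 0.700 m/s.

v ≈ 0.700 m/s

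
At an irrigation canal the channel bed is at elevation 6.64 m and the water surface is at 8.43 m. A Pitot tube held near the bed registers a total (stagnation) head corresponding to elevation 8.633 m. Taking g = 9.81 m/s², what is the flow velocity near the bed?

v ≈ 2.00 m/s

Near the bed, under hydrostatic conditions, the piezometric head (z + ψ) equals the free-surface elevation, 8.43 m.
Velocity head = total − piezometric = 8.633 − 8.43 = 0.203 m.
v = √(2g·h_v) = √(2 × 9.81 × 0.203) = 2.00 m/s.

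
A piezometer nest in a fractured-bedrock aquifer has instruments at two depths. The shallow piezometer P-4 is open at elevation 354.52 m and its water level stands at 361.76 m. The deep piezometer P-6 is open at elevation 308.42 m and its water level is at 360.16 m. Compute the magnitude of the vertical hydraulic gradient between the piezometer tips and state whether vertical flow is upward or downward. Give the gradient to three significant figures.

Total head at P-4: h = 361.76 m (water level in the standpipe).
Total head at P-6: h = 360.16 m.
Δh = h(P-4) − h(P-6) = 361.76 − 360.16 = 1.60 m.
Vertical separation Δz = 354.52 − 308.42 = 46.10 m.
|i_v| = |Δh| / Δz = 1.60 / 46.10 = 0.0347.
Head is higher in the shallow piezometer, so vertical flow is downward (recharge condition).

|i_v| ≈ 0.0347; vertical flow is downward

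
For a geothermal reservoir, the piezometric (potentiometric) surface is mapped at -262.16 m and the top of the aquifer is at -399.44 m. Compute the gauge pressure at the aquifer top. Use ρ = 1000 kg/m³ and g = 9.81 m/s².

Pressure head at the aquifer top: ψ = h − z = -262.16 − (-399.44) = 137.28 m.
P = ρgψ = 1000 × 9.81 × 137.28 = 1346717 Pa ≈ 1350 kPa.

P ≈ 1350 kPa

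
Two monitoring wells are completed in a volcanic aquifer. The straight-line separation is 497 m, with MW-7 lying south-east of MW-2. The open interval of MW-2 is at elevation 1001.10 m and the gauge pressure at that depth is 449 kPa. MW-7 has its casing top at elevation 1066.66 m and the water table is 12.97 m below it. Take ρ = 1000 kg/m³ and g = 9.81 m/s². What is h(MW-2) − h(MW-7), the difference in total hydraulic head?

Δh ≈ -6.82 m

Pressure head at MW-2: ψ = P/(ρg) = 449×1000 / (1000 × 9.81) = 45.77 m.
Total head at MW-2: h = z + ψ = 1001.10 + 45.77 = 1046.87 m.
Total head at MW-7: h = 1066.66 − 12.97 = 1053.69 m.
Head difference: h(MW-2) − h(MW-7) = 1046.87 − 1053.69 = -6.82 m.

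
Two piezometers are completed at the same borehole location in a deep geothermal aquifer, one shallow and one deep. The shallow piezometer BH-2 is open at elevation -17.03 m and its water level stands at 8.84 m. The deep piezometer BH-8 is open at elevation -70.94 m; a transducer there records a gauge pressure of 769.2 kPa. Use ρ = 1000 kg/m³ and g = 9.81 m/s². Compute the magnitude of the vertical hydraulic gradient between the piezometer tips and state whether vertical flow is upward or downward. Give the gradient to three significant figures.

Total head at BH-2: h = 8.84 m (water level in the standpipe).
Pressure head at BH-8: ψ = P/(ρg) = 769.2×1000 / (1000 × 9.81) = 78.41 m.
Total head at BH-8: h = z + ψ = -70.94 + 78.41 = 7.47 m.
Δh = h(BH-2) − h(BH-8) = 8.84 − 7.47 = 1.37 m.
Vertical separation Δz = -17.03 − (-70.94) = 53.91 m.
|i_v| = |Δh| / Δz = 1.37 / 53.91 = 0.0254.
Head is higher in the shallow piezometer, so vertical flow is downward (recharge condition).

|i_v| ≈ 0.0254; vertical flow is downward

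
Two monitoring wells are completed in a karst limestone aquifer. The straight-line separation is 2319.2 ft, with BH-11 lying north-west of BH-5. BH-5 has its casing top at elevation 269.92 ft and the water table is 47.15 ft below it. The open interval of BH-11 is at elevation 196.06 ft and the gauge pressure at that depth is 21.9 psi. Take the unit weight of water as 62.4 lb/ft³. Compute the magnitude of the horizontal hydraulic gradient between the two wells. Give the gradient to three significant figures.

Total head at BH-5: h = 269.92 − 47.15 = 222.77 ft.
Pressure head at BH-11: ψ = 144·P/γ = 144 × 21.9 / 62.4 = 50.54 ft.
Total head at BH-11: h = z + ψ = 196.06 + 50.54 = 246.60 ft.
Head difference: h(BH-5) − h(BH-11) = 222.77 − 246.60 = -23.83 ft.
Hydraulic gradient: i = |Δh| / L = 23.83 / 2319.2 = 0.0103.

i ≈ 0.0103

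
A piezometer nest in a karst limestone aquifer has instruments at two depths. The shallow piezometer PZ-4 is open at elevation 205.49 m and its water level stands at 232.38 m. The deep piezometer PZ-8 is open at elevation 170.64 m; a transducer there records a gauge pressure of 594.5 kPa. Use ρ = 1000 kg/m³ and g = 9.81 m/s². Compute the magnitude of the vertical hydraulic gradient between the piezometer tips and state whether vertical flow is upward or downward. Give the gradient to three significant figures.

Total head at PZ-4: h = 232.38 m (water level in the standpipe).
Pressure head at PZ-8: ψ = P/(ρg) = 594.5×1000 / (1000 × 9.81) = 60.60 m.
Total head at PZ-8: h = z + ψ = 170.64 + 60.60 = 231.24 m.
Δh = h(PZ-4) − h(PZ-8) = 232.38 − 231.24 = 1.14 m.
Vertical separation Δz = 205.49 − 170.64 = 34.85 m.
|i_v| = |Δh| / Δz = 1.14 / 34.85 = 0.0327.
Head is higher in the shallow piezometer, so vertical flow is downward (recharge condition).

|i_v| ≈ 0.0327; vertical flow is downward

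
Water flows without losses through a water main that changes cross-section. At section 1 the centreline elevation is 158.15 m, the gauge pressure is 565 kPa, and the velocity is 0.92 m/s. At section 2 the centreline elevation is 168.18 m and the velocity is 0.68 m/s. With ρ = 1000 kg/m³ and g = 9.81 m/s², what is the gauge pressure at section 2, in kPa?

Pressure head at 1: ψ₁ = P₁/(ρg) = 565×1000 / (1000 × 9.81) = 57.59 m.
Velocity heads: v₁²/2g = 0.92²/19.62 = 0.043 m; v₂²/2g = 0.68²/19.62 = 0.024 m.
Total head H = z₁ + ψ₁ + v₁²/2g = 158.15 + 57.59 + 0.043 = 215.78 m.
ψ₂ = H − z₂ − v₂²/2g = 215.78 − 168.18 − 0.024 = 47.58 m.
P₂ = ρgψ₂ = 1000 × 9.81 × 47.58 ≈ 467 kPa.

P₂ ≈ 467 kPa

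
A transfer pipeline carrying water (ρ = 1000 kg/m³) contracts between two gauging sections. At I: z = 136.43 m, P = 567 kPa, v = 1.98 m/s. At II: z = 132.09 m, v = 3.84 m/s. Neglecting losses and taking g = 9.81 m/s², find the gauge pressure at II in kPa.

P₂ ≈ 604 kPa

Pressure head at I: ψ₁ = P₁/(ρg) = 567×1000 / (1000 × 9.81) = 57.80 m.
Velocity heads: v₁²/2g = 1.98²/19.62 = 0.200 m; v₂²/2g = 3.84²/19.62 = 0.752 m.
Total head H = z₁ + ψ₁ + v₁²/2g = 136.43 + 57.80 + 0.200 = 194.43 m.
ψ₂ = H − z₂ − v₂²/2g = 194.43 − 132.09 − 0.752 = 61.59 m.
P₂ = ρgψ₂ = 1000 × 9.81 × 61.59 ≈ 604 kPa.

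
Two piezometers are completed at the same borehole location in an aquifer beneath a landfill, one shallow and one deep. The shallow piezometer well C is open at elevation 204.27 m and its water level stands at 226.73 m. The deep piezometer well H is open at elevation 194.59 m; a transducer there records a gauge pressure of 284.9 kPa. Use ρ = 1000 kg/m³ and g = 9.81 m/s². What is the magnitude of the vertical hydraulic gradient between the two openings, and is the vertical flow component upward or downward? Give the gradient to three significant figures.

|i_v| ≈ 0.320; vertical flow is downward

Total head at well C: h = 226.73 m (water level in the standpipe).
Pressure head at well H: ψ = P/(ρg) = 284.9×1000 / (1000 × 9.81) = 29.04 m.
Total head at well H: h = z + ψ = 194.59 + 29.04 = 223.63 m.
Δh = h(well C) − h(well H) = 226.73 − 223.63 = 3.10 m.
Vertical separation Δz = 204.27 − 194.59 = 9.68 m.
|i_v| = |Δh| / Δz = 3.10 / 9.68 = 0.320.
Head is higher in the shallow piezometer, so vertical flow is downward (recharge condition).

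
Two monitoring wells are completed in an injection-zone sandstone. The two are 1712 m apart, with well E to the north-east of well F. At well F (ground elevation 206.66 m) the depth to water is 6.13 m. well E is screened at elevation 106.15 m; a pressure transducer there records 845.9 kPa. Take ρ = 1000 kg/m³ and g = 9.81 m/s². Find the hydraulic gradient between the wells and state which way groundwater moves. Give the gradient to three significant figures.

i ≈ 0.00476; groundwater flows toward the north-east

Total head at well F: h = 206.66 − 6.13 = 200.53 m.
Pressure head at well E: ψ = P/(ρg) = 845.9×1000 / (1000 × 9.81) = 86.23 m.
Total head at well E: h = z + ψ = 106.15 + 86.23 = 192.38 m.
Head difference: h(well F) − h(well E) = 200.53 − 192.38 = 8.15 m.
Hydraulic gradient: i = |Δh| / L = 8.15 / 1712 = 0.00476.
Flow is from higher to lower head: from well F toward well E, i.e. toward the north-east.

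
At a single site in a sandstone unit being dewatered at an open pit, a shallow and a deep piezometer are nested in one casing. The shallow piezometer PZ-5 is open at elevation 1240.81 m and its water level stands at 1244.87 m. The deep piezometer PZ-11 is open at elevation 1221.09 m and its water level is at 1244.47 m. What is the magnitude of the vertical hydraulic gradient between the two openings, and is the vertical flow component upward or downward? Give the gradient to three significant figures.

Total head at PZ-5: h = 1244.87 m (water level in the standpipe).
Total head at PZ-11: h = 1244.47 m.
Δh = h(PZ-5) − h(PZ-11) = 1244.87 − 1244.47 = 0.40 m.
Vertical separation Δz = 1240.81 − 1221.09 = 19.72 m.
|i_v| = |Δh| / Δz = 0.40 / 19.72 = 0.0203.
Head is higher in the shallow piezometer, so vertical flow is downward (recharge condition).

|i_v| ≈ 0.0203; vertical flow is downward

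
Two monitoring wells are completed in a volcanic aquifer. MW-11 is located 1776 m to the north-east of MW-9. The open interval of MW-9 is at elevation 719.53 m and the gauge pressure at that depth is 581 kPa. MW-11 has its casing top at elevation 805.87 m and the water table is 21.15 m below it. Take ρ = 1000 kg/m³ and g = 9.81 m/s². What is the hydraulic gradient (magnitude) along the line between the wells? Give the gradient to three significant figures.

i ≈ 0.00336

Pressure head at MW-9: ψ = P/(ρg) = 581×1000 / (1000 × 9.81) = 59.23 m.
Total head at MW-9: h = z + ψ = 719.53 + 59.23 = 778.76 m.
Total head at MW-11: h = 805.87 − 21.15 = 784.72 m.
Head difference: h(MW-9) − h(MW-11) = 778.76 − 784.72 = -5.96 m.
Hydraulic gradient: i = |Δh| / L = 5.96 / 1776 = 0.00336.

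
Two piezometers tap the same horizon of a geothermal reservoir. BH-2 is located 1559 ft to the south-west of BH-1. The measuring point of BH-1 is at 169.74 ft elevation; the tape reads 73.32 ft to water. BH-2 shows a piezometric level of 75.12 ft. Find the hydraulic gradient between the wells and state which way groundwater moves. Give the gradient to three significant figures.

i ≈ 0.0137; groundwater flows toward the south-west

Total head at BH-1: h = 169.74 − 73.32 = 96.42 ft.
Total head at BH-2: h = 75.12 ft (water level in the piezometer is the total head).
Head difference: h(BH-1) − h(BH-2) = 96.42 − 75.12 = 21.30 ft.
Hydraulic gradient: i = |Δh| / L = 21.30 / 1559 = 0.0137.
Flow is from higher to lower head: from BH-1 toward BH-2, i.e. toward the south-west.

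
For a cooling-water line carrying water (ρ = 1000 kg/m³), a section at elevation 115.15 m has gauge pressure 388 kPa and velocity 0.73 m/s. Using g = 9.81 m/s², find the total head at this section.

Pressure head ψ = P/(ρg) = 388×1000 / (1000 × 9.81) = 39.55 m.
Velocity head = v²/(2g) = 0.73² / (2 × 9.81) = 0.027 m.
h = z + ψ + v²/(2g) = 115.15 + 39.55 + 0.027 = 154.73 m.

h ≈ 154.73 m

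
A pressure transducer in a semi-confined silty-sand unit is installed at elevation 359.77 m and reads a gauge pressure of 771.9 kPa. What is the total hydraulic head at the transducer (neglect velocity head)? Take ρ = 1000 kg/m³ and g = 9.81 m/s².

h ≈ 438.46 m

ψ = P/(ρg) = 771.9×1000 / (1000 × 9.81) = 78.69 m.
h = z + ψ = 359.77 + 78.69 = 438.46 m.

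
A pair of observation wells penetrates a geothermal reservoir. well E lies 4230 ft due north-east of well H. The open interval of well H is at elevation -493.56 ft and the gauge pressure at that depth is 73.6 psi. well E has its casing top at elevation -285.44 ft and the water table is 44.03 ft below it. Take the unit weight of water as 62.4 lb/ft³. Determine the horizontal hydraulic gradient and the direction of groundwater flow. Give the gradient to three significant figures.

Pressure head at well H: ψ = 144·P/γ = 144 × 73.6 / 62.4 = 169.85 ft.
Total head at well H: h = z + ψ = -493.56 + 169.85 = -323.71 ft.
Total head at well E: h = -285.44 − 44.03 = -329.47 ft.
Head difference: h(well H) − h(well E) = -323.71 − (-329.47) = 5.76 ft.
Hydraulic gradient: i = |Δh| / L = 5.76 / 4230 = 0.00136.
Flow is from higher to lower head: from well H toward well E, i.e. toward the north-east.

i ≈ 0.00136; groundwater flows toward the north-east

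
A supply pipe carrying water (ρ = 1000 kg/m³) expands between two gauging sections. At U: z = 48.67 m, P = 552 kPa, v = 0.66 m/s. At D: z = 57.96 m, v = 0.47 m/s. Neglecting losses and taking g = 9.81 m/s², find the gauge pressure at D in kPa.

P₂ ≈ 461 kPa

Pressure head at U: ψ₁ = P₁/(ρg) = 552×1000 / (1000 × 9.81) = 56.27 m.
Velocity heads: v₁²/2g = 0.66²/19.62 = 0.022 m; v₂²/2g = 0.47²/19.62 = 0.011 m.
Total head H = z₁ + ψ₁ + v₁²/2g = 48.67 + 56.27 + 0.022 = 104.96 m.
ψ₂ = H − z₂ − v₂²/2g = 104.96 − 57.96 − 0.011 = 46.99 m.
P₂ = ρgψ₂ = 1000 × 9.81 × 46.99 ≈ 461 kPa.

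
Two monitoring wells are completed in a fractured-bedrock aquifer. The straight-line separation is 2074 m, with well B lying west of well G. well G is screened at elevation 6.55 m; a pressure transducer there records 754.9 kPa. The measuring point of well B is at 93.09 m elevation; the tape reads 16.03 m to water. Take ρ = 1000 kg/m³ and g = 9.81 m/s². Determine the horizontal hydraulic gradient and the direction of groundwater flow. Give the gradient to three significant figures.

Pressure head at well G: ψ = P/(ρg) = 754.9×1000 / (1000 × 9.81) = 76.95 m.
Total head at well G: h = z + ψ = 6.55 + 76.95 = 83.50 m.
Total head at well B: h = 93.09 − 16.03 = 77.06 m.
Head difference: h(well G) − h(well B) = 83.50 − 77.06 = 6.44 m.
Hydraulic gradient: i = |Δh| / L = 6.44 / 2074 = 0.00311.
Flow is from higher to lower head: from well G toward well B, i.e. toward the west.

i ≈ 0.00311; groundwater flows toward the west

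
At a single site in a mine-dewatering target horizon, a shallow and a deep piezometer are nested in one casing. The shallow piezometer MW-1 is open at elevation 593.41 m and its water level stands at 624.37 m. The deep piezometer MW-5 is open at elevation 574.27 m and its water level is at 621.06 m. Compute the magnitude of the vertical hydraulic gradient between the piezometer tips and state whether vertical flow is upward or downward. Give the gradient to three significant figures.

Total head at MW-1: h = 624.37 m (water level in the standpipe).
Total head at MW-5: h = 621.06 m.
Δh = h(MW-1) − h(MW-5) = 624.37 − 621.06 = 3.31 m.
Vertical separation Δz = 593.41 − 574.27 = 19.14 m.
|i_v| = |Δh| / Δz = 3.31 / 19.14 = 0.173.
Head is higher in the shallow piezometer, so vertical flow is downward (recharge condition).

|i_v| ≈ 0.173; vertical flow is downward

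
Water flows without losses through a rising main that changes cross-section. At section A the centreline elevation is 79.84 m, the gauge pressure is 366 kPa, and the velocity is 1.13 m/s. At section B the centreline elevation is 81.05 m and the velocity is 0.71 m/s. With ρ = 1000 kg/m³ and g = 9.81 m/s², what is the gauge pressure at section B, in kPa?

P₂ ≈ 355 kPa

Pressure head at A: ψ₁ = P₁/(ρg) = 366×1000 / (1000 × 9.81) = 37.31 m.
Velocity heads: v₁²/2g = 1.13²/19.62 = 0.065 m; v₂²/2g = 0.71²/19.62 = 0.026 m.
Total head H = z₁ + ψ₁ + v₁²/2g = 79.84 + 37.31 + 0.065 = 117.22 m.
ψ₂ = H − z₂ − v₂²/2g = 117.22 − 81.05 − 0.026 = 36.14 m.
P₂ = ρgψ₂ = 1000 × 9.81 × 36.14 ≈ 355 kPa.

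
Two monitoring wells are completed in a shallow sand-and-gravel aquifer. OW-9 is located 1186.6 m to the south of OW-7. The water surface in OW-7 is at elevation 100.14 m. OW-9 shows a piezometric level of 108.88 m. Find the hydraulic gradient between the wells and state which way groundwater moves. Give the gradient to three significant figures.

i ≈ 0.00737; groundwater flows toward the north

Total head at OW-7: h = 100.14 m (water level in the piezometer is the total head).
Total head at OW-9: h = 108.88 m (water level in the piezometer is the total head).
Head difference: h(OW-7) − h(OW-9) = 100.14 − 108.88 = -8.74 m.
Hydraulic gradient: i = |Δh| / L = 8.74 / 1186.6 = 0.00737.
Flow is from higher to lower head: from OW-9 toward OW-7, i.e. toward the north.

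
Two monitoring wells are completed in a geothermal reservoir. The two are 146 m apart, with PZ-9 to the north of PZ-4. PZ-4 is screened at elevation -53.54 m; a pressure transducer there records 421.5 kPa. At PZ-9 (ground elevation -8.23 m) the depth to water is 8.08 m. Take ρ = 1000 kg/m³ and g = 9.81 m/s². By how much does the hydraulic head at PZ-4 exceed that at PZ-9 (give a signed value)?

Δh ≈ 5.74 m

Pressure head at PZ-4: ψ = P/(ρg) = 421.5×1000 / (1000 × 9.81) = 42.97 m.
Total head at PZ-4: h = z + ψ = -53.54 + 42.97 = -10.57 m.
Total head at PZ-9: h = -8.23 − 8.08 = -16.31 m.
Head difference: h(PZ-4) − h(PZ-9) = -10.57 − (-16.31) = 5.74 m.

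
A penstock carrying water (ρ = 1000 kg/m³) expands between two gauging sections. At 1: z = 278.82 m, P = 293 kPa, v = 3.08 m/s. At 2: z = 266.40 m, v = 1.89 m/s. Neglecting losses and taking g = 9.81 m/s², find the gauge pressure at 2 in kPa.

Pressure head at 1: ψ₁ = P₁/(ρg) = 293×1000 / (1000 × 9.81) = 29.87 m.
Velocity heads: v₁²/2g = 3.08²/19.62 = 0.484 m; v₂²/2g = 1.89²/19.62 = 0.182 m.
Total head H = z₁ + ψ₁ + v₁²/2g = 278.82 + 29.87 + 0.484 = 309.17 m.
ψ₂ = H − z₂ − v₂²/2g = 309.17 − 266.40 − 0.182 = 42.59 m.
P₂ = ρgψ₂ = 1000 × 9.81 × 42.59 ≈ 418 kPa.

P₂ ≈ 418 kPa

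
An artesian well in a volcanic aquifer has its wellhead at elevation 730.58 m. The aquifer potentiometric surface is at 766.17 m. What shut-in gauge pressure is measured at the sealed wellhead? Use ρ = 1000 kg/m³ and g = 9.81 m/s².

P ≈ 349 kPa

Head above the cap: Δh = 766.17 − 730.58 = 35.59 m.
P = ρgΔh = 1000 × 9.81 × 35.59 = 349138 Pa ≈ 349 kPa.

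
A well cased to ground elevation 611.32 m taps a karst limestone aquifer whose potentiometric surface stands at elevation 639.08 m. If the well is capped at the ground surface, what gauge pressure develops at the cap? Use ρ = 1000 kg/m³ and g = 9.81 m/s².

P ≈ 272 kPa

Head above the cap: Δh = 639.08 − 611.32 = 27.76 m.
P = ρgΔh = 1000 × 9.81 × 27.76 = 272326 Pa ≈ 272 kPa.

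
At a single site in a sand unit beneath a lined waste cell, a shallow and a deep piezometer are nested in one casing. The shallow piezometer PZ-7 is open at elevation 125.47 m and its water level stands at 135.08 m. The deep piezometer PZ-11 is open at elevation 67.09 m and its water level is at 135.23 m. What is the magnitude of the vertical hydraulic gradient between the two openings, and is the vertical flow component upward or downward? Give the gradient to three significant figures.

|i_v| ≈ 0.00257; vertical flow is upward

Total head at PZ-7: h = 135.08 m (water level in the standpipe).
Total head at PZ-11: h = 135.23 m.
Δh = h(PZ-7) − h(PZ-11) = 135.08 − 135.23 = -0.15 m.
Vertical separation Δz = 125.47 − 67.09 = 58.38 m.
|i_v| = |Δh| / Δz = 0.15 / 58.38 = 0.00257.
Head is higher in the deep piezometer, so vertical flow is upward (discharge condition).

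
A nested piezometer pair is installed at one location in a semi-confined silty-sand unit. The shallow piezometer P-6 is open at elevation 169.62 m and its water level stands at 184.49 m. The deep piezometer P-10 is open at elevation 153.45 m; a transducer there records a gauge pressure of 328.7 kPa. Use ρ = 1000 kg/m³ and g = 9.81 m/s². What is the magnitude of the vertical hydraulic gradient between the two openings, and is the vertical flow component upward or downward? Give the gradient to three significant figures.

|i_v| ≈ 0.153; vertical flow is upward

Total head at P-6: h = 184.49 m (water level in the standpipe).
Pressure head at P-10: ψ = P/(ρg) = 328.7×1000 / (1000 × 9.81) = 33.51 m.
Total head at P-10: h = z + ψ = 153.45 + 33.51 = 186.96 m.
Δh = h(P-6) − h(P-10) = 184.49 − 186.96 = -2.47 m.
Vertical separation Δz = 169.62 − 153.45 = 16.17 m.
|i_v| = |Δh| / Δz = 2.47 / 16.17 = 0.153.
Head is higher in the deep piezometer, so vertical flow is upward (discharge condition).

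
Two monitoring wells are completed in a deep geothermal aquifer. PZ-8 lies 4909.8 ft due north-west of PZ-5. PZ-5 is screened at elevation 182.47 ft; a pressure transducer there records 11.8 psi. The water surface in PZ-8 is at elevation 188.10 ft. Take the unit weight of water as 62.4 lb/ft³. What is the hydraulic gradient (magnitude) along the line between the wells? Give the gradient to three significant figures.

i ≈ 0.00440

Pressure head at PZ-5: ψ = 144·P/γ = 144 × 11.8 / 62.4 = 27.23 ft.
Total head at PZ-5: h = z + ψ = 182.47 + 27.23 = 209.70 ft.
Total head at PZ-8: h = 188.10 ft (water level in the piezometer is the total head).
Head difference: h(PZ-5) − h(PZ-8) = 209.70 − 188.10 = 21.60 ft.
Hydraulic gradient: i = |Δh| / L = 21.60 / 4909.8 = 0.00440.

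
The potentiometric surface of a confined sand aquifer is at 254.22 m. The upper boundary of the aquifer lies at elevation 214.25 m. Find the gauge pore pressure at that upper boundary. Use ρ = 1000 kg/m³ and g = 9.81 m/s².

Pressure head at the aquifer top: ψ = h − z = 254.22 − 214.25 = 39.97 m.
P = ρgψ = 1000 × 9.81 × 39.97 = 392106 Pa ≈ 392 kPa.

P ≈ 392 kPa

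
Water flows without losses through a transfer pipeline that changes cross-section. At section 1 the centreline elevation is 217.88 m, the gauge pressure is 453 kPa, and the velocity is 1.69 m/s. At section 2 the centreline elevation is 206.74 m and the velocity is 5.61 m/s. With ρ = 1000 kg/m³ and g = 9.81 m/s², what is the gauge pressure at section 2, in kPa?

Pressure head at 1: ψ₁ = P₁/(ρg) = 453×1000 / (1000 × 9.81) = 46.18 m.
Velocity heads: v₁²/2g = 1.69²/19.62 = 0.146 m; v₂²/2g = 5.61²/19.62 = 1.604 m.
Total head H = z₁ + ψ₁ + v₁²/2g = 217.88 + 46.18 + 0.146 = 264.21 m.
ψ₂ = H − z₂ − v₂²/2g = 264.21 − 206.74 − 1.604 = 55.87 m.
P₂ = ρgψ₂ = 1000 × 9.81 × 55.87 ≈ 548 kPa.

P₂ ≈ 548 kPa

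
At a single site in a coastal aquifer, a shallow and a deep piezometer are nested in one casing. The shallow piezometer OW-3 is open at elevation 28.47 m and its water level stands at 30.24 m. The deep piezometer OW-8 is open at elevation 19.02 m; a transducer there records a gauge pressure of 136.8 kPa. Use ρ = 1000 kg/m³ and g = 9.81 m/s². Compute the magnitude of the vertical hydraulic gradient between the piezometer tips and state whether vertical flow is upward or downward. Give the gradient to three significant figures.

Total head at OW-3: h = 30.24 m (water level in the standpipe).
Pressure head at OW-8: ψ = P/(ρg) = 136.8×1000 / (1000 × 9.81) = 13.94 m.
Total head at OW-8: h = z + ψ = 19.02 + 13.94 = 32.96 m.
Δh = h(OW-3) − h(OW-8) = 30.24 − 32.96 = -2.72 m.
Vertical separation Δz = 28.47 − 19.02 = 9.45 m.
|i_v| = |Δh| / Δz = 2.72 / 9.45 = 0.288.
Head is higher in the deep piezometer, so vertical flow is upward (discharge condition).

|i_v| ≈ 0.288; vertical flow is upward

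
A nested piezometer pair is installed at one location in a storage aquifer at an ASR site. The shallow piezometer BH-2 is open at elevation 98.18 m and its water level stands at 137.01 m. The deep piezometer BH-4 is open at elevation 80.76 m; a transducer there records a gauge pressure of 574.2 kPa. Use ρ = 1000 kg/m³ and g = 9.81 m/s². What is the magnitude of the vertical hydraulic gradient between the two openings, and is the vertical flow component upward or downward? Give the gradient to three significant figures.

Total head at BH-2: h = 137.01 m (water level in the standpipe).
Pressure head at BH-4: ψ = P/(ρg) = 574.2×1000 / (1000 × 9.81) = 58.53 m.
Total head at BH-4: h = z + ψ = 80.76 + 58.53 = 139.29 m.
Δh = h(BH-2) − h(BH-4) = 137.01 − 139.29 = -2.28 m.
Vertical separation Δz = 98.18 − 80.76 = 17.42 m.
|i_v| = |Δh| / Δz = 2.28 / 17.42 = 0.131.
Head is higher in the deep piezometer, so vertical flow is upward (discharge condition).

|i_v| ≈ 0.131; vertical flow is upward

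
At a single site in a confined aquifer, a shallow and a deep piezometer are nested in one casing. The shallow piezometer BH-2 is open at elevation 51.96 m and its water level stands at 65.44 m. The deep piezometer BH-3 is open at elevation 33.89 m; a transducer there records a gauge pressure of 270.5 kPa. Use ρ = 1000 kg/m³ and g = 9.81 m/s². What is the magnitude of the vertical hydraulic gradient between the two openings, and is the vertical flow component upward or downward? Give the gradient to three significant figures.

|i_v| ≈ 0.220; vertical flow is downward

Total head at BH-2: h = 65.44 m (water level in the standpipe).
Pressure head at BH-3: ψ = P/(ρg) = 270.5×1000 / (1000 × 9.81) = 27.57 m.
Total head at BH-3: h = z + ψ = 33.89 + 27.57 = 61.46 m.
Δh = h(BH-2) − h(BH-3) = 65.44 − 61.46 = 3.98 m.
Vertical separation Δz = 51.96 − 33.89 = 18.07 m.
|i_v| = |Δh| / Δz = 3.98 / 18.07 = 0.220.
Head is higher in the shallow piezometer, so vertical flow is downward (recharge condition).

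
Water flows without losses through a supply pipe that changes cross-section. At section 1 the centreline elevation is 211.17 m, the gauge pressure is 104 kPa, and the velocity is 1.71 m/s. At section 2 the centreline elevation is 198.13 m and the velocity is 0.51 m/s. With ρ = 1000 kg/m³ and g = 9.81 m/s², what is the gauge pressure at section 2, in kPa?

P₂ ≈ 233 kPa

Pressure head at 1: ψ₁ = P₁/(ρg) = 104×1000 / (1000 × 9.81) = 10.60 m.
Velocity heads: v₁²/2g = 1.71²/19.62 = 0.149 m; v₂²/2g = 0.51²/19.62 = 0.013 m.
Total head H = z₁ + ψ₁ + v₁²/2g = 211.17 + 10.60 + 0.149 = 221.92 m.
ψ₂ = H − z₂ − v₂²/2g = 221.92 − 198.13 − 0.013 = 23.78 m.
P₂ = ρgψ₂ = 1000 × 9.81 × 23.78 ≈ 233 kPa.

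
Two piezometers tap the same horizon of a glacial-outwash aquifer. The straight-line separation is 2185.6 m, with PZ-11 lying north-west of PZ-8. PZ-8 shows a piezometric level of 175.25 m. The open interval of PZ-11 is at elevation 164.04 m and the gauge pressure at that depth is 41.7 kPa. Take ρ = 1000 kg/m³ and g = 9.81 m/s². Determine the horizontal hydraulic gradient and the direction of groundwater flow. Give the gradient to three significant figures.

Total head at PZ-8: h = 175.25 m (water level in the piezometer is the total head).
Pressure head at PZ-11: ψ = P/(ρg) = 41.7×1000 / (1000 × 9.81) = 4.25 m.
Total head at PZ-11: h = z + ψ = 164.04 + 4.25 = 168.29 m.
Head difference: h(PZ-8) − h(PZ-11) = 175.25 − 168.29 = 6.96 m.
Hydraulic gradient: i = |Δh| / L = 6.96 / 2185.6 = 0.00318.
Flow is from higher to lower head: from PZ-8 toward PZ-11, i.e. toward the north-west.

i ≈ 0.00318; groundwater flows toward the north-west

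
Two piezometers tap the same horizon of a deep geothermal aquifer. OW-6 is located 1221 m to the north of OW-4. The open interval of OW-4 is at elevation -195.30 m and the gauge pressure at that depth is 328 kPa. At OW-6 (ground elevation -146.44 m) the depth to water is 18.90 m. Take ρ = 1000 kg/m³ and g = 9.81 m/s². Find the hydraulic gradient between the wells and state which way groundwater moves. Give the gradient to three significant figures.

Pressure head at OW-4: ψ = P/(ρg) = 328×1000 / (1000 × 9.81) = 33.44 m.
Total head at OW-4: h = z + ψ = -195.30 + 33.44 = -161.86 m.
Total head at OW-6: h = -146.44 − 18.90 = -165.34 m.
Head difference: h(OW-4) − h(OW-6) = -161.86 − (-165.34) = 3.48 m.
Hydraulic gradient: i = |Δh| / L = 3.48 / 1221 = 0.00285.
Flow is from higher to lower head: from OW-4 toward OW-6, i.e. toward the north.

i ≈ 0.00285; groundwater flows toward the north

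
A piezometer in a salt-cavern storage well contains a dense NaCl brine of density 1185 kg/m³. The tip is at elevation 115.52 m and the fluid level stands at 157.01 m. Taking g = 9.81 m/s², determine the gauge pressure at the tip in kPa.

P ≈ 482 kPa

Pressure head ψ = h − z = 157.01 − 115.52 = 41.49 m.
P = ρgψ = 1185 × 9.81 × 41.49 = 482315 Pa ≈ 482 kPa.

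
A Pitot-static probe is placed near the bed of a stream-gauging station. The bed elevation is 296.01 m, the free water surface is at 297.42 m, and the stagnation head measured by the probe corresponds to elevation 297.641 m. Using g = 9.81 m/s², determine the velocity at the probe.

v ≈ 2.08 m/s

Near the bed, under hydrostatic conditions, the piezometric head (z + ψ) equals the free-surface elevation, 297.42 m.
Velocity head = total − piezometric = 297.641 − 297.42 = 0.221 m.
v = √(2g·h_v) = √(2 × 9.81 × 0.221) = 2.08 m/s.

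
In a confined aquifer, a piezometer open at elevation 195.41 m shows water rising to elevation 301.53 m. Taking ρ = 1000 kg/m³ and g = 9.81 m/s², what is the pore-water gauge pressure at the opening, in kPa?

Pressure head ψ = h − z = 301.53 − 195.41 = 106.12 m.
P = ρgψ = 1000 × 9.81 × 106.12 = 1041037 Pa ≈ 1040 kPa.

P ≈ 1040 kPa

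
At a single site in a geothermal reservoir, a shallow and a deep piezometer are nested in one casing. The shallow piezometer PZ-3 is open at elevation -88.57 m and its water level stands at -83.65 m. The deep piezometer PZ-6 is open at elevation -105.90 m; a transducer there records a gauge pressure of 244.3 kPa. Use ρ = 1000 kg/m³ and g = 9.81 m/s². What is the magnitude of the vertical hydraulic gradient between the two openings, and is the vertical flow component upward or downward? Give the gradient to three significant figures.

|i_v| ≈ 0.153; vertical flow is upward

Total head at PZ-3: h = -83.65 m (water level in the standpipe).
Pressure head at PZ-6: ψ = P/(ρg) = 244.3×1000 / (1000 × 9.81) = 24.90 m.
Total head at PZ-6: h = z + ψ = -105.90 + 24.90 = -81.00 m.
Δh = h(PZ-3) − h(PZ-6) = -83.65 − (-81.00) = -2.65 m.
Vertical separation Δz = -88.57 − (-105.90) = 17.33 m.
|i_v| = |Δh| / Δz = 2.65 / 17.33 = 0.153.
Head is higher in the deep piezometer, so vertical flow is upward (discharge condition).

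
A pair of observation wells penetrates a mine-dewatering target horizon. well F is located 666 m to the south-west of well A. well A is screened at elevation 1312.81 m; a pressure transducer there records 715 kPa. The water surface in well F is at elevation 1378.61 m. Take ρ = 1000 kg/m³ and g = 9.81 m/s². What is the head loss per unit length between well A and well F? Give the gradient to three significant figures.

i ≈ 0.0106 m/m

Pressure head at well A: ψ = P/(ρg) = 715×1000 / (1000 × 9.81) = 72.88 m.
Total head at well A: h = z + ψ = 1312.81 + 72.88 = 1385.69 m.
Total head at well F: h = 1378.61 m (water level in the piezometer is the total head).
Head difference: h(well A) − h(well F) = 1385.69 − 1378.61 = 7.08 m.
Hydraulic gradient: i = |Δh| / L = 7.08 / 666 = 0.0106.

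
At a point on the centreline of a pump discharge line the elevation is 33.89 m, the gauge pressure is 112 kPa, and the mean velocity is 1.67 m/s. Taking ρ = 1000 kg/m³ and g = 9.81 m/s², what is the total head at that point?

h ≈ 45.45 m

Pressure head ψ = P/(ρg) = 112×1000 / (1000 × 9.81) = 11.42 m.
Velocity head = v²/(2g) = 1.67² / (2 × 9.81) = 0.142 m.
h = z + ψ + v²/(2g) = 33.89 + 11.42 + 0.142 = 45.45 m.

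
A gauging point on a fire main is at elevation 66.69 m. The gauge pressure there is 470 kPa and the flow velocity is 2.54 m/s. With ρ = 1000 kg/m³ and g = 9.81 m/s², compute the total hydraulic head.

Pressure head ψ = P/(ρg) = 470×1000 / (1000 × 9.81) = 47.91 m.
Velocity head = v²/(2g) = 2.54² / (2 × 9.81) = 0.329 m.
h = z + ψ + v²/(2g) = 66.69 + 47.91 + 0.329 = 114.93 m.

h ≈ 114.93 m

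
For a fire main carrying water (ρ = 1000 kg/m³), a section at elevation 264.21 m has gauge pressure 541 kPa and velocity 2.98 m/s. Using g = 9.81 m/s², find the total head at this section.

Pressure head ψ = P/(ρg) = 541×1000 / (1000 × 9.81) = 55.15 m.
Velocity head = v²/(2g) = 2.98² / (2 × 9.81) = 0.453 m.
h = z + ψ + v²/(2g) = 264.21 + 55.15 + 0.453 = 319.81 m.

h ≈ 319.81 m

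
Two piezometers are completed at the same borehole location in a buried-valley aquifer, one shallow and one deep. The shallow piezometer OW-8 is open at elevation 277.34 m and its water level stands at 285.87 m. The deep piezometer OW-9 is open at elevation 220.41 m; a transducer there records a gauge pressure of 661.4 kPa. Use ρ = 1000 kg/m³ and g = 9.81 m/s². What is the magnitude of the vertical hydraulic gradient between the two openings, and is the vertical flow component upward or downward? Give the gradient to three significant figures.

|i_v| ≈ 0.0344; vertical flow is upward

Total head at OW-8: h = 285.87 m (water level in the standpipe).
Pressure head at OW-9: ψ = P/(ρg) = 661.4×1000 / (1000 × 9.81) = 67.42 m.
Total head at OW-9: h = z + ψ = 220.41 + 67.42 = 287.83 m.
Δh = h(OW-8) − h(OW-9) = 285.87 − 287.83 = -1.96 m.
Vertical separation Δz = 277.34 − 220.41 = 56.93 m.
|i_v| = |Δh| / Δz = 1.96 / 56.93 = 0.0344.
Head is higher in the deep piezometer, so vertical flow is upward (discharge condition).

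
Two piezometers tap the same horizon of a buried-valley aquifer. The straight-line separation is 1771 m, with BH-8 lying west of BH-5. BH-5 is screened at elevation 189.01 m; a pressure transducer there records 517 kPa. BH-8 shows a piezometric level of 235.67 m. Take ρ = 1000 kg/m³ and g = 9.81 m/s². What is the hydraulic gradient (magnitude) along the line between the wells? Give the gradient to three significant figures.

Pressure head at BH-5: ψ = P/(ρg) = 517×1000 / (1000 × 9.81) = 52.70 m.
Total head at BH-5: h = z + ψ = 189.01 + 52.70 = 241.71 m.
Total head at BH-8: h = 235.67 m (water level in the piezometer is the total head).
Head difference: h(BH-5) − h(BH-8) = 241.71 − 235.67 = 6.04 m.
Hydraulic gradient: i = |Δh| / L = 6.04 / 1771 = 0.00341.

i ≈ 0.00341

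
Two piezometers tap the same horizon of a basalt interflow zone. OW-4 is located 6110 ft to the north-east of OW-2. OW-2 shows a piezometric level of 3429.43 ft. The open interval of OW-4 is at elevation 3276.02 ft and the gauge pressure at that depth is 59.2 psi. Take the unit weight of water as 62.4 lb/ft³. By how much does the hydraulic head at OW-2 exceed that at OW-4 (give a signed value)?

Δh ≈ 16.79 ft

Total head at OW-2: h = 3429.43 ft (water level in the piezometer is the total head).
Pressure head at OW-4: ψ = 144·P/γ = 144 × 59.2 / 62.4 = 136.62 ft.
Total head at OW-4: h = z + ψ = 3276.02 + 136.62 = 3412.64 ft.
Head difference: h(OW-2) − h(OW-4) = 3429.43 − 3412.64 = 16.79 ft.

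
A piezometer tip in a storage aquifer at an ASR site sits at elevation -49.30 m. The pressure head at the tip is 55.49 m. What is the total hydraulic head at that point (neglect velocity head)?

h = z + ψ = -49.30 + 55.49 = 6.19 m.

h ≈ 6.19 m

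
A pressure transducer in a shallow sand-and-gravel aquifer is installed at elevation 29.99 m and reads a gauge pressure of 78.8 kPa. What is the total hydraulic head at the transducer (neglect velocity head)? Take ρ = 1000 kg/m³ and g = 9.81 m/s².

ψ = P/(ρg) = 78.8×1000 / (1000 × 9.81) = 8.03 m.
h = z + ψ = 29.99 + 8.03 = 38.02 m.

h ≈ 38.02 m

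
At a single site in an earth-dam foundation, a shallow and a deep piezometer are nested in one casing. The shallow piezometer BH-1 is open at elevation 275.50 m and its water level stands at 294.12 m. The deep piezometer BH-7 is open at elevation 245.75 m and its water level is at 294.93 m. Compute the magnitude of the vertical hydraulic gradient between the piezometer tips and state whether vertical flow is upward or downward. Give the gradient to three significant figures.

|i_v| ≈ 0.0272; vertical flow is upward

Total head at BH-1: h = 294.12 m (water level in the standpipe).
Total head at BH-7: h = 294.93 m.
Δh = h(BH-1) − h(BH-7) = 294.12 − 294.93 = -0.81 m.
Vertical separation Δz = 275.50 − 245.75 = 29.75 m.
|i_v| = |Δh| / Δz = 0.81 / 29.75 = 0.0272.
Head is higher in the deep piezometer, so vertical flow is upward (discharge condition).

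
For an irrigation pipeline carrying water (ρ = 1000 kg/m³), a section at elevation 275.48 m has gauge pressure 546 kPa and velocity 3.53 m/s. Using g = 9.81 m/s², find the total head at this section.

h ≈ 331.77 m

Pressure head ψ = P/(ρg) = 546×1000 / (1000 × 9.81) = 55.66 m.
Velocity head = v²/(2g) = 3.53² / (2 × 9.81) = 0.635 m.
h = z + ψ + v²/(2g) = 275.48 + 55.66 + 0.635 = 331.77 m.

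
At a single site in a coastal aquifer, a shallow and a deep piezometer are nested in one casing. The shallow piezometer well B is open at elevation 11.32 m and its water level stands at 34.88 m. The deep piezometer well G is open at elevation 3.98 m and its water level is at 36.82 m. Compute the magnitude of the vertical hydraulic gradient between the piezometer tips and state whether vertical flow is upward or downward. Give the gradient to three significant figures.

Total head at well B: h = 34.88 m (water level in the standpipe).
Total head at well G: h = 36.82 m.
Δh = h(well B) − h(well G) = 34.88 − 36.82 = -1.94 m.
Vertical separation Δz = 11.32 − 3.98 = 7.34 m.
|i_v| = |Δh| / Δz = 1.94 / 7.34 = 0.264.
Head is higher in the deep piezometer, so vertical flow is upward (discharge condition).

|i_v| ≈ 0.264; vertical flow is upward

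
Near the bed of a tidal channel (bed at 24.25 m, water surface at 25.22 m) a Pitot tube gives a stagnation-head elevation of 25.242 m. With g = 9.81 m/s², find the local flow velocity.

Near the bed, under hydrostatic conditions, the piezometric head (z + ψ) equals the free-surface elevation, 25.22 m.
Velocity head = total − piezometric = 25.242 − 25.22 = 0.022 m.
v = √(2g·h_v) = √(2 × 9.81 × 0.022) = 0.657 m/s.

v ≈ 0.657 m/s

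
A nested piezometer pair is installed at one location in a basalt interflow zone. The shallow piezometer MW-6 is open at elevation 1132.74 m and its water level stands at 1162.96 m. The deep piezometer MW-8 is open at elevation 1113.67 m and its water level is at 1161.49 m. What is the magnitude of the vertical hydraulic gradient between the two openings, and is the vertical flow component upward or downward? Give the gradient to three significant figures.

|i_v| ≈ 0.0771; vertical flow is downward

Total head at MW-6: h = 1162.96 m (water level in the standpipe).
Total head at MW-8: h = 1161.49 m.
Δh = h(MW-6) − h(MW-8) = 1162.96 − 1161.49 = 1.47 m.
Vertical separation Δz = 1132.74 − 1113.67 = 19.07 m.
|i_v| = |Δh| / Δz = 1.47 / 19.07 = 0.0771.
Head is higher in the shallow piezometer, so vertical flow is downward (recharge condition).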